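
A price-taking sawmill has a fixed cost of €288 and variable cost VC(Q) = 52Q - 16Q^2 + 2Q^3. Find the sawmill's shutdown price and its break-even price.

Shutdown price = min AVC. AVC = 52 - 16Q + 2Q^2, with vertex at Q = 4 and minimum €20.
ATC = 288/Q + 52 - 16Q + 2Q^2. Setting dATC/dQ = −288/Q^2 − 16 + 4Q = 0 gives Q = 6 (since 4·6^3 − 16·6^2 = 288).
min ATC = 288/6 + 52 − 16·6 + 2·6^2 = €76. That is the break-even price.
For €20 ≤ P < €76 the firm produces at a loss; below €20 it shuts down.

Shutdown price = €20; break-even price = €76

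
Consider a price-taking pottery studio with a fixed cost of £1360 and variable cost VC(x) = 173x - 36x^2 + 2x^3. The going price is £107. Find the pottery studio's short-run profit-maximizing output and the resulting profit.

AVC = 173 - 36x + 2x^2 has its minimum £11 at x = 9; price £107 clears that bar, so the firm operates.
With MC = 173 - 72x + 6x^2, P = MC on the upward-sloping part at x* = 11.
TR = 107·11 = 1177. TC = 1360 + 209 = 1569. Profit = 1177 − 1569 = -£392.
By producing, the firm covers all variable cost plus £968 of fixed cost; shutting down would lose the full £1360.

Profit = -£392 at x = 11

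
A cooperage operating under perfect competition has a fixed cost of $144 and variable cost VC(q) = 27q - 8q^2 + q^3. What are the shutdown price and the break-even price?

Shutdown price = $11; break-even price = $39

AVC = 27 - 8q + q^2; minimized at q = 4, giving min AVC = $11. That is the shutdown price.
ATC = 144/q + 27 - 8q + q^2. Setting dATC/dq = −144/q^2 − 8 + 2q = 0 gives q = 6 (since 2·6^3 − 8·6^2 = 144).
min ATC = 144/6 + 27 − 8·6 + 6^2 = $39. That is the break-even price.
For $11 ≤ P < $39 the firm produces at a loss; below $11 it shuts down.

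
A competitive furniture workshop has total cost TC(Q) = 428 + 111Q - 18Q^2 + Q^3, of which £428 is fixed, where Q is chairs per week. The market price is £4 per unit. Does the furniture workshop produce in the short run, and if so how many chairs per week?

From TC, MC = TC'(Q) = 111 - 36Q + 3Q^2 and AVC = VC/Q = 111 - 18Q + Q^2.
AVC is minimized where dAVC/dQ = -18 + 2Q = 0, at Q = 9; min AVC = 111 - 18·9 + 9^2 = £30.
Since P = £4 < min AVC = £30, price fails to cover variable cost at any output.
Shutting down limits the loss to fixed cost, £428.

Shut down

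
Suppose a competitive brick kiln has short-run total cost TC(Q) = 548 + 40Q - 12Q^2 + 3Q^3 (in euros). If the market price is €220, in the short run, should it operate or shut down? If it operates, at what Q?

Produce at Q = 6

Strip out fixed cost: VC = 40Q - 12Q^2 + 3Q^3. Then AVC = 40 - 12Q + 3Q^2 and MC = 40 - 24Q + 9Q^2.
AVC is minimized where dAVC/dQ = -12 + 6Q = 0, at Q = 2; min AVC = 40 - 12·2 + 3·2^2 = €28.
P = €220 exceeds min AVC = €28, so the firm stays open.
Solving P = MC: -180 - 24Q + 9Q^2 = 0 ⇒ Q = -10/3 or 6. On the upward-sloping branch, Q* = 6.
Check: AVC at Q = 6 is €76 ≤ P, so revenue covers variable cost.
Profit = P·Q − TC = 220·6 − 1004 = €316.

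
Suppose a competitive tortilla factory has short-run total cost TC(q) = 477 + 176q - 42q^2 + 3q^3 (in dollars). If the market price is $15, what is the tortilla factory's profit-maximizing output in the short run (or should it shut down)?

From TC, MC = TC'(q) = 176 - 84q + 9q^2 and AVC = VC/q = 176 - 42q + 3q^2.
AVC hits its minimum where MC = AVC, at q = 7, giving min AVC = 176 - 42·7 + 3·7^2 = $29.
Since P = $15 < min AVC = $29, price fails to cover variable cost at any output.
Best response: produce nothing and absorb the $477 fixed cost.

Shut down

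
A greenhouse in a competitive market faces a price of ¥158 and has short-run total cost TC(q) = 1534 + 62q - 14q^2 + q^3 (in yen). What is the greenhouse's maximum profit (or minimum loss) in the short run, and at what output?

AVC = 62 - 14q + q^2; min AVC = ¥13 at q = 7. Since P = ¥158 ≥ min AVC, the firm produces.
With MC = 62 - 28q + 3q^2, P = MC on the upward-sloping part at q* = 12.
TR = 158·12 = 1896. TC = 1534 + 456 = 1990. Profit = 1896 − 1990 = -¥94.
By producing, the firm covers all variable cost plus ¥1440 of fixed cost; shutting down would lose the full ¥1534.

Profit = -¥94 at q = 12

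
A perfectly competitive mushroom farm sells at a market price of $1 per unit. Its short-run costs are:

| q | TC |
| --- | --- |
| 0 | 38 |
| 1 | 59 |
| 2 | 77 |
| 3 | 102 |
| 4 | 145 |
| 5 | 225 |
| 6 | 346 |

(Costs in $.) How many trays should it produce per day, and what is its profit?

q = 0 (shut down); profit = -$38

Tabulate TR − TC: q=0: -38; q=1: -58; q=2: -75; q=3: -99; q=4: -141; q=5: -220; q=6: -340.
Profit is highest at q = 0. Equivalently, the lowest AVC in the table is 39/2 ≈ $19.50 at q = 2, and P = $1 falls below it — price never covers variable cost, so the firm shuts down and loses only its fixed cost.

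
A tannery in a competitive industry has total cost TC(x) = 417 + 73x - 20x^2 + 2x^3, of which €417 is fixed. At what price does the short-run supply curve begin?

The shutdown price is the minimum of AVC. VC = 73x - 20x^2 + 2x^3, so AVC = 73 - 20x + 2x^2.
dAVC/dx = -20 + 4x = 0 gives x = 5. min AVC = 73 - 20·5 + 2·5^2 = 23.
For P < €23 the firm produces nothing.

€23 per unit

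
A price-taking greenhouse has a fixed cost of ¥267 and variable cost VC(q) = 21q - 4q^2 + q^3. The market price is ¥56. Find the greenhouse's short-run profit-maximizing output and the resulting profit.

AVC = 21 - 4q + q^2 has its minimum ¥17 at q = 2; price ¥56 clears that bar, so the firm operates.
With MC = 21 - 8q + 3q^2, P = MC on the upward-sloping part at q* = 5.
TR = 56·5 = 280. TC = 267 + 130 = 397. Profit = 280 − 397 = -¥117.
By producing, the firm covers all variable cost plus ¥150 of fixed cost; shutting down would lose the full ¥267.

Profit = -¥117 at q = 5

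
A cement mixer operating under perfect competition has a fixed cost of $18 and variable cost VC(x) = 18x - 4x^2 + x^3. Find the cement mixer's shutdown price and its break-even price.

Shutdown price = $14; break-even price = $21

Shutdown price = min AVC. AVC = 18 - 4x + x^2, with vertex at x = 2 and minimum $14.
ATC = 18/x + 18 - 4x + x^2. Setting dATC/dx = −18/x^2 − 4 + 2x = 0 gives x = 3 (since 2·3^3 − 4·3^2 = 18).
min ATC = 18/3 + 18 − 4·3 + 3^2 = $21. That is the break-even price.
For $14 ≤ P < $21 the firm produces at a loss; below $14 it shuts down.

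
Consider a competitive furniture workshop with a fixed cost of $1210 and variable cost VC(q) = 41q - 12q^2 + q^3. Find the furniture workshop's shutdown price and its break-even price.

Shutdown price = $5; break-even price = $140

AVC = 41 - 12q + q^2; minimized at q = 6, giving min AVC = $5. That is the shutdown price.
ATC = 1210/q + 41 - 12q + q^2. Setting dATC/dq = −1210/q^2 − 12 + 2q = 0 gives q = 11 (since 2·11^3 − 12·11^2 = 1210).
min ATC = 1210/11 + 41 − 12·11 + 11^2 = $140. That is the break-even price.
For $5 ≤ P < $140 the firm produces at a loss; below $5 it shuts down.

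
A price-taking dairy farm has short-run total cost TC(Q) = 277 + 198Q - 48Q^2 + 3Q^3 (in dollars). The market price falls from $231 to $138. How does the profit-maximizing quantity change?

Output falls from 11 to 10

AVC = 198 - 48Q + 3Q^2, minimized at Q = 8 where min AVC = $6. MC = 198 - 96Q + 9Q^2.
With P = $231 above the shutdown price, P = MC gives Q = 11.
At P = $138 ≥ min AVC, set P = MC: Q = 10. The firm stays open but cuts output.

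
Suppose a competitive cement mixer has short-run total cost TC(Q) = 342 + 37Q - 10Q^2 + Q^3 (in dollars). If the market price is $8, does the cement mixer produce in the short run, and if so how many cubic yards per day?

Strip out fixed cost: VC = 37Q - 10Q^2 + Q^3. Then AVC = 37 - 10Q + Q^2 and MC = 37 - 20Q + 3Q^2.
AVC is minimized where dAVC/dQ = -10 + 2Q = 0, at Q = 5; min AVC = 37 - 10·5 + 5^2 = $12.
P = $8 lies below min AVC = $12; no output level covers variable cost.
Best response: produce nothing and absorb the $342 fixed cost.

Shut down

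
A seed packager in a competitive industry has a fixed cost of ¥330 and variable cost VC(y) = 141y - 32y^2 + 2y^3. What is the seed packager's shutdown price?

¥13 per unit

The shutdown price is the minimum of AVC. VC = 141y - 32y^2 + 2y^3, so AVC = 141 - 32y + 2y^2.
dAVC/dy = -32 + 4y = 0 gives y = 8. min AVC = 141 - 32·8 + 2·8^2 = 13.
The firm shuts down for any P below ¥13.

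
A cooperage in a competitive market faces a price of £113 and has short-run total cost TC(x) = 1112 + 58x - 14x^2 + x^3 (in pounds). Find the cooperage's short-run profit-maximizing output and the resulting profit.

Profit = -£144 at x = 11

AVC = 58 - 14x + x^2 has its minimum £9 at x = 7; price £113 clears that bar, so the firm operates.
MC = 58 - 28x + 3x^2. Setting P = MC and taking the root on the rising branch gives x* = 11.
TR = 113·11 = 1243. TC = 1112 + 275 = 1387. Profit = 1243 − 1387 = -£144.
Shutting down would mean losing the fixed cost of £1112, so operating at a loss of £144 is better by £968.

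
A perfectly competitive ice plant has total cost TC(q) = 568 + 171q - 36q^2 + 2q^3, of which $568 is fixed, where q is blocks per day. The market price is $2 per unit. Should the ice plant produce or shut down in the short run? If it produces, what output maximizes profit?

Variable cost is VC = 171q - 36q^2 + 2q^3, so AVC = VC/q = 171 - 36q + 2q^2 and MC = dTC/dq = 171 - 72q + 6q^2.
AVC is minimized where dAVC/dq = -36 + 4q = 0, at q = 9; min AVC = 171 - 36·9 + 2·9^2 = $9.
P = $2 lies below min AVC = $9; no output level covers variable cost.
Best response: produce nothing and absorb the $568 fixed cost.

Shut down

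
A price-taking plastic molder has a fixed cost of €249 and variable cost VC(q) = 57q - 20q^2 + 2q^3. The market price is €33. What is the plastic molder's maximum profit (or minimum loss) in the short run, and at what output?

AVC = 57 - 20q + 2q^2; min AVC = €7 at q = 5. Since P = €33 ≥ min AVC, the firm produces.
With MC = 57 - 40q + 6q^2, P = MC on the upward-sloping part at q* = 6.
TR = 33·6 = 198. TC = 249 + 54 = 303. Profit = 198 − 303 = -€105.
By producing, the firm covers all variable cost plus €144 of fixed cost; shutting down would lose the full €249.

Profit = -€105 at q = 6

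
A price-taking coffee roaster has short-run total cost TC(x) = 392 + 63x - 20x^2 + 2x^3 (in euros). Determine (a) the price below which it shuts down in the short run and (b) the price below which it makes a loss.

Shutdown price = €13; break-even price = €77

AVC = 63 - 20x + 2x^2; minimized at x = 5, giving min AVC = €13. That is the shutdown price.
ATC = 392/x + 63 - 20x + 2x^2. Setting dATC/dx = −392/x^2 − 20 + 4x = 0 gives x = 7 (since 4·7^3 − 20·7^2 = 392).
min ATC = 392/7 + 63 − 20·7 + 2·7^2 = €77. That is the break-even price.
Between these two prices the firm operates at a loss; above €77 it earns a profit.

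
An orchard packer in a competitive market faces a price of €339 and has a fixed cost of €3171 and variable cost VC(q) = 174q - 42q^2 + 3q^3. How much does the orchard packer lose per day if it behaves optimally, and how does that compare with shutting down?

AVC = 174 - 42q + 3q^2; min AVC = €27 at q = 7. Since P = €339 ≥ min AVC, the firm produces.
With MC = 174 - 84q + 9q^2, P = MC on the upward-sloping part at q* = 11.
TR = 339·11 = 3729. TC = 3171 + 825 = 3996. Profit = 3729 − 3996 = -€267.
Shutting down would mean losing the fixed cost of €3171, so operating at a loss of €267 is better by €2904.

Profit = -€267 at q = 11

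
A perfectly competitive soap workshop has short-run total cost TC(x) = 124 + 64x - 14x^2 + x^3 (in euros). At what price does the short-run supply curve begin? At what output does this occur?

€15 per unit, at x = 7

Short-run supply begins at min AVC. From VC = 64x - 14x^2 + x^3, AVC = 64 - 14x + x^2.
At the minimum of AVC, MC = AVC. MC = 64 - 28x + 3x^2; setting MC = AVC gives 2x^2 - 14x = 0, so x = 7. min AVC = 15.
For P < €15 the firm produces nothing.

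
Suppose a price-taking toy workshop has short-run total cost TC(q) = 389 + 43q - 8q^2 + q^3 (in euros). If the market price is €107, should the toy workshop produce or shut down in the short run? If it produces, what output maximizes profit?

Produce at q = 8

Variable cost is VC = 43q - 8q^2 + q^3, so AVC = VC/q = 43 - 8q + q^2 and MC = dTC/dq = 43 - 16q + 3q^2.
AVC is minimized where dAVC/dq = -8 + 2q = 0, at q = 4; min AVC = 43 - 8·4 + 4^2 = €27.
Since P = €107 ≥ min AVC = €27, price covers variable cost and the firm should produce.
P = MC gives -64 - 16q + 3q^2 = 0, with roots -8/3 and 8. Take the larger (rising MC): q* = 8.
Check: AVC at q = 8 is €43 ≤ P, so revenue covers variable cost.
Profit = P·q − TC = 107·8 − 733 = €123.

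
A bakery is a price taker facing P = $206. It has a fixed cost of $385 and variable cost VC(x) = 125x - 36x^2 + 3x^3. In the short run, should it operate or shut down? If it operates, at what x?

Strip out fixed cost: VC = 125x - 36x^2 + 3x^3. Then AVC = 125 - 36x + 3x^2 and MC = 125 - 72x + 9x^2.
The AVC parabola has its vertex at x = 36/6 = 6, where AVC = 125 - 36·6 + 3·6^2 = $17.
Because $206 ≥ $17, revenue can cover variable cost; the firm operates.
Solving P = MC: -81 - 72x + 9x^2 = 0 ⇒ x = -1 or 9. On the upward-sloping branch, x* = 9.
Check: AVC at x = 9 is $44 ≤ P, so revenue covers variable cost.
Profit = P·x − TC = 206·9 − 781 = $1073.

Produce at x = 9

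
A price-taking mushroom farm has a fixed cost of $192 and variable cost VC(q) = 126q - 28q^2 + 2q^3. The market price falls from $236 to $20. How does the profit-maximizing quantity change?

Output falls from 11 to 0 (the firm shuts down)

AVC = 126 - 28q + 2q^2, minimized at q = 7 where min AVC = $28. MC = 126 - 56q + 6q^2.
At P = $236 ≥ min AVC, set P = MC on the rising branch: q = 11.
At P = $20 < min AVC = $28, price no longer covers variable cost at any output, so the firm shuts down: q = 0.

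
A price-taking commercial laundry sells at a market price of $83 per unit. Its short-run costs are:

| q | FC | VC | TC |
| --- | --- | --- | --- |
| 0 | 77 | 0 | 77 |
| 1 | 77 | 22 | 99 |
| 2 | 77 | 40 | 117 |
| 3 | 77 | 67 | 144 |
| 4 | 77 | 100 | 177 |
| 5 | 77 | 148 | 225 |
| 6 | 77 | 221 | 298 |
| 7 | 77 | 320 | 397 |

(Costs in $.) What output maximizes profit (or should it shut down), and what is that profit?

q = 6; profit = $200

Compute π = P·q − TC at each output: q=0: -77; q=1: -16; q=2: 49; q=3: 105; q=4: 155; q=5: 190; q=6: 200; q=7: 184.
Profit is maximized at q = 6. AVC there is 221/6 = $36.83 ≤ P, so producing beats shutting down (which would give -$77).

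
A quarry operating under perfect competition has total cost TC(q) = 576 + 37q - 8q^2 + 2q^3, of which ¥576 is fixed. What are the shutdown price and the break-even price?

Shutdown price = ¥29; break-even price = ¥157

Shutdown price = min AVC. AVC = 37 - 8q + 2q^2, with vertex at q = 2 and minimum ¥29.
ATC = 576/q + 37 - 8q + 2q^2. Setting dATC/dq = −576/q^2 − 8 + 4q = 0 gives q = 6 (since 4·6^3 − 8·6^2 = 576).
min ATC = 576/6 + 37 − 8·6 + 2·6^2 = ¥157. That is the break-even price.
Between these two prices the firm operates at a loss; above ¥157 it earns a profit.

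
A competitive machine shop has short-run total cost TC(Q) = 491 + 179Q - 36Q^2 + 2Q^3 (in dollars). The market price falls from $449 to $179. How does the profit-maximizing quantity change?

AVC = 179 - 36Q + 2Q^2, minimized at Q = 9 where min AVC = $17. MC = 179 - 72Q + 6Q^2.
At P = $449 ≥ min AVC, set P = MC on the rising branch: Q = 15.
At P = $179 ≥ min AVC, set P = MC: Q = 12. The firm stays open but cuts output.

Output falls from 15 to 12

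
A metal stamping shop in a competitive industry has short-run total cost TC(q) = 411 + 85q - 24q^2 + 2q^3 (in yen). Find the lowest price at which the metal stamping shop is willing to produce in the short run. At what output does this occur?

The shutdown price is the minimum of AVC. VC = 85q - 24q^2 + 2q^3, so AVC = 85 - 24q + 2q^2.
dAVC/dq = -24 + 4q = 0 gives q = 6. min AVC = 85 - 24·6 + 2·6^2 = 13.
For P < ¥13 the firm produces nothing.

¥13 per unit, at q = 6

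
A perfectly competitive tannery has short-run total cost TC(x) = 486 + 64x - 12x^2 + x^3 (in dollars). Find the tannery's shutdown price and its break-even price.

Shutdown price = min AVC. AVC = 64 - 12x + x^2, with vertex at x = 6 and minimum $28.
ATC = 486/x + 64 - 12x + x^2. Setting dATC/dx = −486/x^2 − 12 + 2x = 0 gives x = 9 (since 2·9^3 − 12·9^2 = 486).
min ATC = 486/9 + 64 − 12·9 + 9^2 = $91. That is the break-even price.
Between these two prices the firm operates at a loss; above $91 it earns a profit.

Shutdown price = $28; break-even price = $91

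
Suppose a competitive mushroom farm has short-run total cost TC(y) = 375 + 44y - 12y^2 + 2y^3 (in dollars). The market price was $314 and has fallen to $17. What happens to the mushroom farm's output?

Output falls from 9 to 0 (the firm shuts down)

MC = 44 - 24y + 6y^2; the shutdown threshold is min AVC = $26 (at y = 3).
With P = $314 above the shutdown price, P = MC gives y = 9.
At P = $17 < min AVC = $26, price no longer covers variable cost at any output, so the firm shuts down: y = 0.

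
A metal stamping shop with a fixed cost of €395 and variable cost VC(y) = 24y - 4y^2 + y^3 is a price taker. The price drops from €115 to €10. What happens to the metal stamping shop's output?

Output falls from 7 to 0 (the firm shuts down)

AVC = 24 - 4y + y^2, minimized at y = 2 where min AVC = €20. MC = 24 - 8y + 3y^2.
With P = €115 above the shutdown price, P = MC gives y = 7.
At P = €10 < min AVC = €20, price no longer covers variable cost at any output, so the firm shuts down: y = 0.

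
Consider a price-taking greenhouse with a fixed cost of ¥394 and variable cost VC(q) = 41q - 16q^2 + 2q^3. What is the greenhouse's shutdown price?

The shutdown price is the minimum of AVC. VC = 41q - 16q^2 + 2q^3, so AVC = 41 - 16q + 2q^2.
At the minimum of AVC, MC = AVC. MC = 41 - 32q + 6q^2; setting MC = AVC gives 4q^2 - 16q = 0, so q = 4. min AVC = 9.
The firm shuts down for any P below ¥9.

¥9 per unit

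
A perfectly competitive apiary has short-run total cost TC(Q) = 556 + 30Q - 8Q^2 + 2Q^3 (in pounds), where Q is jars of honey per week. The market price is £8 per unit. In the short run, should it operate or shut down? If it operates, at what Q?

Shut down

Strip out fixed cost: VC = 30Q - 8Q^2 + 2Q^3. Then AVC = 30 - 8Q + 2Q^2 and MC = 30 - 16Q + 6Q^2.
AVC hits its minimum where MC = AVC, at Q = 2, giving min AVC = 30 - 8·2 + 2·2^2 = £22.
P = £8 lies below min AVC = £22; no output level covers variable cost.
Shutting down limits the loss to fixed cost, £556.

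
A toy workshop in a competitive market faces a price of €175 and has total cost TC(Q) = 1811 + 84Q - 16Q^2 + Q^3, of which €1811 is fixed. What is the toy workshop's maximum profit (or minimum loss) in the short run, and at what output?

Profit = -€121 at Q = 13

AVC = 84 - 16Q + Q^2; min AVC = €20 at Q = 8. Since P = €175 ≥ min AVC, the firm produces.
With MC = 84 - 32Q + 3Q^2, P = MC on the upward-sloping part at Q* = 13.
TR = 175·13 = 2275. TC = 1811 + 585 = 2396. Profit = 2275 − 2396 = -€121.
Shutting down would mean losing the fixed cost of €1811, so operating at a loss of €121 is better by €1690.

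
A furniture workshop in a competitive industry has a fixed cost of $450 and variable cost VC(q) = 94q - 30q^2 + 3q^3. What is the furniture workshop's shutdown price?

$19 per unit

The shutdown price is the minimum of AVC. VC = 94q - 30q^2 + 3q^3, so AVC = 94 - 30q + 3q^2.
At the minimum of AVC, MC = AVC. MC = 94 - 60q + 9q^2; setting MC = AVC gives 6q^2 - 30q = 0, so q = 5. min AVC = 19.
The firm shuts down for any P below $19.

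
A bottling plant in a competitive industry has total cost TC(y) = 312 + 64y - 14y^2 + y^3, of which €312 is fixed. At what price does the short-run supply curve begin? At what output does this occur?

The firm shuts down when price falls below the minimum of average variable cost. AVC = VC/y = 64 - 14y + y^2.
dAVC/dy = -14 + 2y = 0 gives y = 7. min AVC = 64 - 14·7 + 7^2 = 15.
The firm shuts down for any P below €15.

€15 per unit, at y = 7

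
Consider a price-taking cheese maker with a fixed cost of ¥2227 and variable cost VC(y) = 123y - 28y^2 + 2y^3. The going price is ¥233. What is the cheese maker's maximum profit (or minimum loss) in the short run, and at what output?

AVC = 123 - 28y + 2y^2; min AVC = ¥25 at y = 7. Since P = ¥233 ≥ min AVC, the firm produces.
MC = 123 - 56y + 6y^2. Setting P = MC and taking the root on the rising branch gives y* = 11.
TR = 233·11 = 2563. TC = 2227 + 627 = 2854. Profit = 2563 − 2854 = -¥291.
Shutting down would mean losing the fixed cost of ¥2227, so operating at a loss of ¥291 is better by ¥1936.

Profit = -¥291 at y = 11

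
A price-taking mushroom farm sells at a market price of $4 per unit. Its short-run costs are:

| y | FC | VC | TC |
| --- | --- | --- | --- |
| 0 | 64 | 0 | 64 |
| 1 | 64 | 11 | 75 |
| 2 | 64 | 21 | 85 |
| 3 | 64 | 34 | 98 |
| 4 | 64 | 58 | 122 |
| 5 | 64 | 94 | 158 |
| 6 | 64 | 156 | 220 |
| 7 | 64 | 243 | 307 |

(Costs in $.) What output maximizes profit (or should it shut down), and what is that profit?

Tabulate TR − TC: y=0: -64; y=1: -71; y=2: -77; y=3: -86; y=4: -106; y=5: -138; y=6: -196; y=7: -279.
Profit is highest at y = 0. Equivalently, the lowest AVC in the table is 21/2 ≈ $10.50 at y = 2, and P = $4 falls below it — price never covers variable cost, so the firm shuts down and loses only its fixed cost.

y = 0 (shut down); profit = -$64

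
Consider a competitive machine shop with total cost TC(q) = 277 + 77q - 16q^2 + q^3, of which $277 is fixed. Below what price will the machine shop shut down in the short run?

$13 per unit

Short-run supply begins at min AVC. From VC = 77q - 16q^2 + q^3, AVC = 77 - 16q + q^2.
At the minimum of AVC, MC = AVC. MC = 77 - 32q + 3q^2; setting MC = AVC gives 2q^2 - 16q = 0, so q = 8. min AVC = 13.
For P < $13 the firm produces nothing.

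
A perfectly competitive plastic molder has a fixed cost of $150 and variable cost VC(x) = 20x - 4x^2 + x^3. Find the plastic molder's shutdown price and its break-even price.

AVC = 20 - 4x + x^2; minimized at x = 2, giving min AVC = $16. That is the shutdown price.
ATC = 150/x + 20 - 4x + x^2. Setting dATC/dx = −150/x^2 − 4 + 2x = 0 gives x = 5 (since 2·5^3 − 4·5^2 = 150).
min ATC = 150/5 + 20 − 4·5 + 5^2 = $55. That is the break-even price.
For $16 ≤ P < $55 the firm produces at a loss; below $16 it shuts down.

Shutdown price = $16; break-even price = $55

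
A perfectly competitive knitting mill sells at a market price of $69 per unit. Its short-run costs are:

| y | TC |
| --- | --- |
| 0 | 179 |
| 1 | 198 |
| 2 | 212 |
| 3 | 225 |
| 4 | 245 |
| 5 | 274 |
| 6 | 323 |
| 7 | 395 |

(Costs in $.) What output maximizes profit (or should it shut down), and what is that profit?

y = 6; profit = $91

Compute π = P·y − TC at each output: y=0: -179; y=1: -129; y=2: -74; y=3: -18; y=4: 31; y=5: 71; y=6: 91; y=7: 88.
Profit is maximized at y = 6. AVC there is 144/6 = $24 ≤ P, so producing beats shutting down (which would give -$179).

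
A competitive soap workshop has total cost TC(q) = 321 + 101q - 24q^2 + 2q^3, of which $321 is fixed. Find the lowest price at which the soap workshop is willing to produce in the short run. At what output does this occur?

$29 per unit, at q = 6

The shutdown price is the minimum of AVC. VC = 101q - 24q^2 + 2q^3, so AVC = 101 - 24q + 2q^2.
dAVC/dq = -24 + 4q = 0 gives q = 6. min AVC = 101 - 24·6 + 2·6^2 = 29.
For P < $29 the firm produces nothing.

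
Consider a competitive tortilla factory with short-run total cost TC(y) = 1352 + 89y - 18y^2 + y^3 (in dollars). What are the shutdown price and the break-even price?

Shutdown price = $8; break-even price = $128

Shutdown price = min AVC. AVC = 89 - 18y + y^2, with vertex at y = 9 and minimum $8.
ATC = 1352/y + 89 - 18y + y^2. Setting dATC/dy = −1352/y^2 − 18 + 2y = 0 gives y = 13 (since 2·13^3 − 18·13^2 = 1352).
min ATC = 1352/13 + 89 − 18·13 + 13^2 = $128. That is the break-even price.
For $8 ≤ P < $128 the firm produces at a loss; below $8 it shuts down.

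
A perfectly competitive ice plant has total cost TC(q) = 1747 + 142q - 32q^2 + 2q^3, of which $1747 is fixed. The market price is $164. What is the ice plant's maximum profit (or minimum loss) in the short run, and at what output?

AVC = 142 - 32q + 2q^2; min AVC = $14 at q = 8. Since P = $164 ≥ min AVC, the firm produces.
With MC = 142 - 64q + 6q^2, P = MC on the upward-sloping part at q* = 11.
TR = 164·11 = 1804. TC = 1747 + 352 = 2099. Profit = 1804 − 2099 = -$295.
By producing, the firm covers all variable cost plus $1452 of fixed cost; shutting down would lose the full $1747.

Profit = -$295 at q = 11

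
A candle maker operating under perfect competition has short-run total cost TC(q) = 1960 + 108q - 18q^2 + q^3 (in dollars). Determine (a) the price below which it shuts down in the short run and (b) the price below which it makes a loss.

Shutdown price = $27; break-even price = $192

AVC = 108 - 18q + q^2; minimized at q = 9, giving min AVC = $27. That is the shutdown price.
ATC = 1960/q + 108 - 18q + q^2. Setting dATC/dq = −1960/q^2 − 18 + 2q = 0 gives q = 14 (since 2·14^3 − 18·14^2 = 1960).
min ATC = 1960/14 + 108 − 18·14 + 14^2 = $192. That is the break-even price.
Between these two prices the firm operates at a loss; above $192 it earns a profit.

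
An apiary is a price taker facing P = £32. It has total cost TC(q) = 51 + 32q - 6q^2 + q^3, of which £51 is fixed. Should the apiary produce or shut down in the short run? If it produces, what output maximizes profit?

Produce at q = 4

From TC, MC = TC'(q) = 32 - 12q + 3q^2 and AVC = VC/q = 32 - 6q + q^2.
The AVC parabola has its vertex at q = 6/2 = 3, where AVC = 32 - 6·3 + 3^2 = £23.
P = £32 exceeds min AVC = £23, so the firm stays open.
Set P = MC: 32 = 32 - 12q + 3q^2 → -12q + 3q^2 = 0. The roots are q = 0 and q = 4; the profit-maximizing output is on the rising part of MC, so q* = 4.
Check: AVC at q = 4 is £24 ≤ P, so revenue covers variable cost.
Profit = P·q − TC = 32·4 − 147 = -£19, a loss, but smaller than the £51 fixed cost the firm would lose by shutting down.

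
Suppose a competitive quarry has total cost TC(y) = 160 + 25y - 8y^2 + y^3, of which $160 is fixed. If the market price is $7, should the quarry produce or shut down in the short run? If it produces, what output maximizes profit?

Variable cost is VC = 25y - 8y^2 + y^3, so AVC = VC/y = 25 - 8y + y^2 and MC = dTC/dy = 25 - 16y + 3y^2.
AVC hits its minimum where MC = AVC, at y = 4, giving min AVC = 25 - 8·4 + 4^2 = $9.
With P < min AVC ($7 < $9), every unit sold adds to the loss.
The firm minimizes its loss by shutting down and losing only its fixed cost of $160.

Shut down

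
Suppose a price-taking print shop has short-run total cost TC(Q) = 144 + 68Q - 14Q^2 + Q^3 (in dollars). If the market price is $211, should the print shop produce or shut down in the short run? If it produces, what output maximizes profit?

Produce at Q = 13

From TC, MC = TC'(Q) = 68 - 28Q + 3Q^2 and AVC = VC/Q = 68 - 14Q + Q^2.
AVC hits its minimum where MC = AVC, at Q = 7, giving min AVC = 68 - 14·7 + 7^2 = $19.
Because $211 ≥ $19, revenue can cover variable cost; the firm operates.
Set P = MC: 211 = 68 - 28Q + 3Q^2 → -143 - 28Q + 3Q^2 = 0. The roots are Q = -11/3 and Q = 13; the profit-maximizing output is on the rising part of MC, so Q* = 13.
Check: AVC at Q = 13 is $55 ≤ P, so revenue covers variable cost.
Profit = P·Q − TC = 211·13 − 859 = $1884.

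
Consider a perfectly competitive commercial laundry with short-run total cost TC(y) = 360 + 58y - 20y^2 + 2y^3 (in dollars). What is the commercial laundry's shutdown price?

$8 per unit

The shutdown price is the minimum of AVC. VC = 58y - 20y^2 + 2y^3, so AVC = 58 - 20y + 2y^2.
dAVC/dy = -20 + 4y = 0 gives y = 5. min AVC = 58 - 20·5 + 2·5^2 = 8.
So the shutdown price is $8.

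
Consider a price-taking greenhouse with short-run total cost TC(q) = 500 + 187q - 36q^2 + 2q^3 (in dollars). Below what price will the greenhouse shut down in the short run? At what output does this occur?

$25 per unit, at q = 9

Short-run supply begins at min AVC. From VC = 187q - 36q^2 + 2q^3, AVC = 187 - 36q + 2q^2.
dAVC/dq = -36 + 4q = 0 gives q = 9. min AVC = 187 - 36·9 + 2·9^2 = 25.
For P < $25 the firm produces nothing.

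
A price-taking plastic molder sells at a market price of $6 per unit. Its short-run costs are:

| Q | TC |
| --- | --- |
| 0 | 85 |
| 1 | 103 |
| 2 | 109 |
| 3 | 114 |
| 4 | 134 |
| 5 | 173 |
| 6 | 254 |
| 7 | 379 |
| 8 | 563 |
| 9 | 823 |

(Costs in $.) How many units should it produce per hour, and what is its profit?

Q = 0 (shut down); profit = -$85

Tabulate TR − TC: Q=0: -85; Q=1: -97; Q=2: -97; Q=3: -96; Q=4: -110; Q=5: -143; Q=6: -218; Q=7: -337; Q=8: -515; Q=9: -769.
Profit is highest at Q = 0. Equivalently, the lowest AVC in the table is 29/3 ≈ $9.67 at Q = 3, and P = $6 falls below it — price never covers variable cost, so the firm shuts down and loses only its fixed cost.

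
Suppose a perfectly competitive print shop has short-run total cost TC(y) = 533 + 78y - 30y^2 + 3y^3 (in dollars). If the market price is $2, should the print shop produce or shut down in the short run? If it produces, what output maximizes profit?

Shut down

Variable cost is VC = 78y - 30y^2 + 3y^3, so AVC = VC/y = 78 - 30y + 3y^2 and MC = dTC/dy = 78 - 60y + 9y^2.
AVC hits its minimum where MC = AVC, at y = 5, giving min AVC = 78 - 30·5 + 3·5^2 = $3.
With P < min AVC ($2 < $3), every unit sold adds to the loss.
The firm minimizes its loss by shutting down and losing only its fixed cost of $533.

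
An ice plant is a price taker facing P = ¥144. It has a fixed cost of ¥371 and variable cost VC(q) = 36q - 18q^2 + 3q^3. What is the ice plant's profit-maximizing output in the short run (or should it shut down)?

Variable cost is VC = 36q - 18q^2 + 3q^3, so AVC = VC/q = 36 - 18q + 3q^2 and MC = dTC/dq = 36 - 36q + 9q^2.
AVC hits its minimum where MC = AVC, at q = 3, giving min AVC = 36 - 18·3 + 3·3^2 = ¥9.
Because ¥144 ≥ ¥9, revenue can cover variable cost; the firm operates.
Set P = MC: 144 = 36 - 36q + 9q^2 → -108 - 36q + 9q^2 = 0. The roots are q = -2 and q = 6; the profit-maximizing output is on the rising part of MC, so q* = 6.
Check: AVC at q = 6 is ¥36 ≤ P, so revenue covers variable cost.
Profit = P·q − TC = 144·6 − 587 = ¥277.

Produce at q = 6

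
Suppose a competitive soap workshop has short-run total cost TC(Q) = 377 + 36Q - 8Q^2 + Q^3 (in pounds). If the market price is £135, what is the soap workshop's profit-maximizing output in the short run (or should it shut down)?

Produce at Q = 9

Strip out fixed cost: VC = 36Q - 8Q^2 + Q^3. Then AVC = 36 - 8Q + Q^2 and MC = 36 - 16Q + 3Q^2.
AVC hits its minimum where MC = AVC, at Q = 4, giving min AVC = 36 - 8·4 + 4^2 = £20.
P = £135 exceeds min AVC = £20, so the firm stays open.
P = MC gives -99 - 16Q + 3Q^2 = 0, with roots -11/3 and 9. Take the larger (rising MC): Q* = 9.
Check: AVC at Q = 9 is £45 ≤ P, so revenue covers variable cost.
Profit = P·Q − TC = 135·9 − 782 = £433.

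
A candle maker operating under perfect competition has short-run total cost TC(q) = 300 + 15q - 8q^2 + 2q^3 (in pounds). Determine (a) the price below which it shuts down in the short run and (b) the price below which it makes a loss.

Shutdown price = min AVC. AVC = 15 - 8q + 2q^2, with vertex at q = 2 and minimum £7.
ATC = 300/q + 15 - 8q + 2q^2. Setting dATC/dq = −300/q^2 − 8 + 4q = 0 gives q = 5 (since 4·5^3 − 8·5^2 = 300).
min ATC = 300/5 + 15 − 8·5 + 2·5^2 = £85. That is the break-even price.
For £7 ≤ P < £85 the firm produces at a loss; below £7 it shuts down.

Shutdown price = £7; break-even price = £85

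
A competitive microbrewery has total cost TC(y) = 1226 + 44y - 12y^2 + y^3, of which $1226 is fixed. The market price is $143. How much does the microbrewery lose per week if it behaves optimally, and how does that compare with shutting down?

Profit = -$16 at y = 11

AVC = 44 - 12y + y^2 has its minimum $8 at y = 6; price $143 clears that bar, so the firm operates.
MC = 44 - 24y + 3y^2. Setting P = MC and taking the root on the rising branch gives y* = 11.
TR = 143·11 = 1573. TC = 1226 + 363 = 1589. Profit = 1573 − 1589 = -$16.
By producing, the firm covers all variable cost plus $1210 of fixed cost; shutting down would lose the full $1226.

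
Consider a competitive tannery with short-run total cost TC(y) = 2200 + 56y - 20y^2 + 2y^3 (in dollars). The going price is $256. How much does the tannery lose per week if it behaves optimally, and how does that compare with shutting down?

AVC = 56 - 20y + 2y^2; min AVC = $6 at y = 5. Since P = $256 ≥ min AVC, the firm produces.
With MC = 56 - 40y + 6y^2, P = MC on the upward-sloping part at y* = 10.
TR = 256·10 = 2560. TC = 2200 + 560 = 2760. Profit = 2560 − 2760 = -$200.
That loss of $200 beats the $2200 the firm would lose by shutting down; producing recovers $2000 of fixed cost.

Profit = -$200 at y = 10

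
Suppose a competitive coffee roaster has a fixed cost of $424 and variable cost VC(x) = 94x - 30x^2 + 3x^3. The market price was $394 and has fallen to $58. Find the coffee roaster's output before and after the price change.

Output falls from 10 to 6

AVC = 94 - 30x + 3x^2, minimized at x = 5 where min AVC = $19. MC = 94 - 60x + 9x^2.
At P = $394 ≥ min AVC, set P = MC on the rising branch: x = 10.
At P = $58 ≥ min AVC, set P = MC: x = 6. The firm stays open but cuts output.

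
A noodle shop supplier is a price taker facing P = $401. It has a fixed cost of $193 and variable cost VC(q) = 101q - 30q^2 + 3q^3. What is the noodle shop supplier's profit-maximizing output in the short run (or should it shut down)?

Strip out fixed cost: VC = 101q - 30q^2 + 3q^3. Then AVC = 101 - 30q + 3q^2 and MC = 101 - 60q + 9q^2.
The AVC parabola has its vertex at q = 30/6 = 5, where AVC = 101 - 30·5 + 3·5^2 = $26.
Since P = $401 ≥ min AVC = $26, price covers variable cost and the firm should produce.
P = MC gives -300 - 60q + 9q^2 = 0, with roots -10/3 and 10. Take the larger (rising MC): q* = 10.
Check: AVC at q = 10 is $101 ≤ P, so revenue covers variable cost.
Profit = P·q − TC = 401·10 − 1203 = $2807.

Produce at q = 10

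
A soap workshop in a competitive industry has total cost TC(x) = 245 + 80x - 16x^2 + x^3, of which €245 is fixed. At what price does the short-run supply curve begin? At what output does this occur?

€16 per unit, at x = 8

The shutdown price is the minimum of AVC. VC = 80x - 16x^2 + x^3, so AVC = 80 - 16x + x^2.
At the minimum of AVC, MC = AVC. MC = 80 - 32x + 3x^2; setting MC = AVC gives 2x^2 - 16x = 0, so x = 8. min AVC = 16.
For P < €16 the firm produces nothing.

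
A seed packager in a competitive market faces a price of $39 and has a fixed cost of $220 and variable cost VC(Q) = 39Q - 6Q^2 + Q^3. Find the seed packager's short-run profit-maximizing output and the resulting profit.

AVC = 39 - 6Q + Q^2 has its minimum $30 at Q = 3; price $39 clears that bar, so the firm operates.
MC = 39 - 12Q + 3Q^2. Setting P = MC and taking the root on the rising branch gives Q* = 4.
TR = 39·4 = 156. TC = 220 + 124 = 344. Profit = 156 − 344 = -$188.
That loss of $188 beats the $220 the firm would lose by shutting down; producing recovers $32 of fixed cost.

Profit = -$188 at Q = 4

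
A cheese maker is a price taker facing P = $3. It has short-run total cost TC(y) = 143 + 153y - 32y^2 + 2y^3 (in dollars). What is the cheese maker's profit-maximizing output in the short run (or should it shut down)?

From TC, MC = TC'(y) = 153 - 64y + 6y^2 and AVC = VC/y = 153 - 32y + 2y^2.
AVC is minimized where dAVC/dy = -32 + 4y = 0, at y = 8; min AVC = 153 - 32·8 + 2·8^2 = $25.
Since P = $3 < min AVC = $25, price fails to cover variable cost at any output.
Shutting down limits the loss to fixed cost, $143.

Shut down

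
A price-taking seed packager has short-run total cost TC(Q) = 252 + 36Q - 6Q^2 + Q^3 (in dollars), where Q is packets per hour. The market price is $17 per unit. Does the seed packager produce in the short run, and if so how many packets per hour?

From TC, MC = TC'(Q) = 36 - 12Q + 3Q^2 and AVC = VC/Q = 36 - 6Q + Q^2.
AVC is minimized where dAVC/dQ = -6 + 2Q = 0, at Q = 3; min AVC = 36 - 6·3 + 3^2 = $27.
With P < min AVC ($17 < $27), every unit sold adds to the loss.
Best response: produce nothing and absorb the $252 fixed cost.

Shut down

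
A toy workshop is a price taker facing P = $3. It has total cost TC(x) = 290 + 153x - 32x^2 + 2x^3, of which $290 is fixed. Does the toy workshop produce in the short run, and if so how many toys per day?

Shut down

From TC, MC = TC'(x) = 153 - 64x + 6x^2 and AVC = VC/x = 153 - 32x + 2x^2.
The AVC parabola has its vertex at x = 32/4 = 8, where AVC = 153 - 32·8 + 2·8^2 = $25.
With P < min AVC ($3 < $25), every unit sold adds to the loss.
Shutting down limits the loss to fixed cost, $290.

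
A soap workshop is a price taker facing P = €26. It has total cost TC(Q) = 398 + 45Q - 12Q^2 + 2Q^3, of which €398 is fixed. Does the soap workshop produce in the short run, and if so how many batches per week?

From TC, MC = TC'(Q) = 45 - 24Q + 6Q^2 and AVC = VC/Q = 45 - 12Q + 2Q^2.
AVC is minimized where dAVC/dQ = -12 + 4Q = 0, at Q = 3; min AVC = 45 - 12·3 + 2·3^2 = €27.
Since P = €26 < min AVC = €27, price fails to cover variable cost at any output.
Best response: produce nothing and absorb the €398 fixed cost.

Shut down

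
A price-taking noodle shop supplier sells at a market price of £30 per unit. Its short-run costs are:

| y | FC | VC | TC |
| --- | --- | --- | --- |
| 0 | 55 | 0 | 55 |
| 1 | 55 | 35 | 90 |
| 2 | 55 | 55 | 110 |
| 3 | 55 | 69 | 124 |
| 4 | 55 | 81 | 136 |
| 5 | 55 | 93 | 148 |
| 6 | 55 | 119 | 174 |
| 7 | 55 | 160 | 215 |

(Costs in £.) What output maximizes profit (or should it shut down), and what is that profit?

Tabulate TR − TC: y=0: -55; y=1: -60; y=2: -50; y=3: -34; y=4: -16; y=5: 2; y=6: 6; y=7: -5.
Profit is maximized at y = 6. AVC there is 119/6 = £19.83 ≤ P, so producing beats shutting down (which would give -£55).

y = 6; profit = £6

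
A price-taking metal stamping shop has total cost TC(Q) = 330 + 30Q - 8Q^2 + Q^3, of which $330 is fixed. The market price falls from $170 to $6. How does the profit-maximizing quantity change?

Output falls from 10 to 0 (the firm shuts down)

MC = 30 - 16Q + 3Q^2; the shutdown threshold is min AVC = $14 (at Q = 4).
With P = $170 above the shutdown price, P = MC gives Q = 10.
At P = $6 < min AVC = $14, price no longer covers variable cost at any output, so the firm shuts down: Q = 0.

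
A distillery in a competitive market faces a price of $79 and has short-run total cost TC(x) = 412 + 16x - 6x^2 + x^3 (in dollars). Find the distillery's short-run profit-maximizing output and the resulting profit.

Profit = -$20 at x = 7

AVC = 16 - 6x + x^2; min AVC = $7 at x = 3. Since P = $79 ≥ min AVC, the firm produces.
With MC = 16 - 12x + 3x^2, P = MC on the upward-sloping part at x* = 7.
TR = 79·7 = 553. TC = 412 + 161 = 573. Profit = 553 − 573 = -$20.
By producing, the firm covers all variable cost plus $392 of fixed cost; shutting down would lose the full $412.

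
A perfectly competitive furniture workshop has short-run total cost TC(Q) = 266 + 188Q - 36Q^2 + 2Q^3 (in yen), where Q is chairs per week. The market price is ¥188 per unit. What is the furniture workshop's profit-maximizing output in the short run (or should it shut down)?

Variable cost is VC = 188Q - 36Q^2 + 2Q^3, so AVC = VC/Q = 188 - 36Q + 2Q^2 and MC = dTC/dQ = 188 - 72Q + 6Q^2.
AVC hits its minimum where MC = AVC, at Q = 9, giving min AVC = 188 - 36·9 + 2·9^2 = ¥26.
P = ¥188 exceeds min AVC = ¥26, so the firm stays open.
Solving P = MC: -72Q + 6Q^2 = 0 ⇒ Q = 0 or 12. On the upward-sloping branch, Q* = 12.
Check: AVC at Q = 12 is ¥44 ≤ P, so revenue covers variable cost.
Profit = P·Q − TC = 188·12 − 794 = ¥1462.

Produce at Q = 12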